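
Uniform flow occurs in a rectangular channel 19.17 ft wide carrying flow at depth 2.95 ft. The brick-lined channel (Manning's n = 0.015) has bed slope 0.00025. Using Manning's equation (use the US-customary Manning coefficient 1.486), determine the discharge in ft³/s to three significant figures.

A = b·y = 19.17 × 2.95 = 56.55 ft²
P = b + 2y = 19.17 + 2×2.95 = 25.07 ft
R = A/P = 56.55/25.07 = 2.256 ft
Q = (1.486/n)·A·R^(2/3)·S^(1/2) = (1.486/0.015) × 56.55 × 2.256^(2/3) × 0.00025^(1/2) = 152.4 ft³/s

152 ft³/s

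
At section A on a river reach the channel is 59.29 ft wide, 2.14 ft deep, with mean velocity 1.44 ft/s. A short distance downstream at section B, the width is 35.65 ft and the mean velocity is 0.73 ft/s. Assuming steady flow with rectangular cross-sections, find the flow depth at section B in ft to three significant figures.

7.02 ft

Q = A₁V₁ = (59.29×2.14) × 1.44 = 182.7 ft³/s
d₂ = Q/(b₂ V₂) = 182.7/(35.65×0.73) = 7.021 ft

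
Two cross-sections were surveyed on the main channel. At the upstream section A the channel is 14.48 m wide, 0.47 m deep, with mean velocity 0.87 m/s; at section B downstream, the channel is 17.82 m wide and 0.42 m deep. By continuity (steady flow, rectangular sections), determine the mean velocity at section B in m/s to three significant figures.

Q = A₁V₁ = (14.48×0.47) × 0.87 = 5.921 m³/s
A₂ = 17.82 × 0.42 = 7.484 m²
V₂ = Q/A₂ = 5.921/7.484 = 0.7911 m/s

0.791 m/s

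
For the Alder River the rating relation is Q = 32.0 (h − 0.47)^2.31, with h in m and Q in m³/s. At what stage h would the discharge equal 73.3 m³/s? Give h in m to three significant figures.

h − h₀ = (Q/C)^(1/b) = (73.3/32.0)^(1/2.31) = 1.432 m
h = 0.47 + 1.432 = 1.902 m

1.90 m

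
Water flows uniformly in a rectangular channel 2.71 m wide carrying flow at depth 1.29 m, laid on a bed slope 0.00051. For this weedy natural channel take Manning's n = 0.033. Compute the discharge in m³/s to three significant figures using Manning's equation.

A = b·y = 2.71 × 1.29 = 3.496 m²
P = b + 2y = 2.71 + 2×1.29 = 5.290 m
R = A/P = 3.496/5.290 = 0.6609 m
Q = (1/n)·A·R^(2/3)·S^(1/2) = (1/0.033) × 3.496 × 0.6609^(2/3) × 0.00051^(1/2) = 1.815 m³/s

1.82 m³/s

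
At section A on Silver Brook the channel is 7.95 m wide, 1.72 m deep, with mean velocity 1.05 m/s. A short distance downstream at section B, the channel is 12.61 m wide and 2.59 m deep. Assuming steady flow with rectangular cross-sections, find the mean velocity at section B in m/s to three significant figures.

0.440 m/s

Q = A₁V₁ = (7.95×1.72) × 1.05 = 14.36 m³/s
A₂ = 12.61 × 2.59 = 32.66 m²
V₂ = Q/A₂ = 14.36/32.66 = 0.4396 m/s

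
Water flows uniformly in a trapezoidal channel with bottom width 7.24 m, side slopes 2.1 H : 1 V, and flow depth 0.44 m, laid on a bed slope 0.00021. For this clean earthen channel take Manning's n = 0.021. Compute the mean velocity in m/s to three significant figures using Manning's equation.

0.366 m/s

A = (b + z·y)·y = (7.24 + 2.1×0.44)×0.44 = 3.592 m²
P = b + 2y√(1+z²) = 7.24 + 2×0.44×√(1+2.1²) = 9.287 m
R = A/P = 3.592/9.287 = 0.3868 m
Q = (1/n)·A·R^(2/3)·S^(1/2) = (1/0.021) × 3.592 × 0.3868^(2/3) × 0.00021^(1/2) = 1.316 m³/s
V = Q/A = 1.316/3.592 = 0.3663 m/s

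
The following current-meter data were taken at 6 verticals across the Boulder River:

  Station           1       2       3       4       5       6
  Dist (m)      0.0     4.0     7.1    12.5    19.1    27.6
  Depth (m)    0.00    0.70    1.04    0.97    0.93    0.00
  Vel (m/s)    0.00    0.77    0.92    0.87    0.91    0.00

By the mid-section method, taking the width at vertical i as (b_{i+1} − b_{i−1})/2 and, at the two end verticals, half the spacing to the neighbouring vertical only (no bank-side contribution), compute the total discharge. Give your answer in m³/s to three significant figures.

w_2 = (7.1 − 0.0)/2 = 3.55 m; q_2 = 0.77 × 0.70 × 3.55 = 1.913 m³/s
w_3 = (12.5 − 4.0)/2 = 4.25 m; q_3 = 0.92 × 1.04 × 4.25 = 4.066 m³/s
w_4 = (19.1 − 7.1)/2 = 6 m; q_4 = 0.87 × 0.97 × 6 = 5.063 m³/s
w_5 = (27.6 − 12.5)/2 = 7.55 m; q_5 = 0.91 × 0.93 × 7.55 = 6.390 m³/s
Stations 1, 6 contribute zero (depth or velocity is 0).
Q = Σ qᵢ = 17.43 m³/s

17.4 m³/s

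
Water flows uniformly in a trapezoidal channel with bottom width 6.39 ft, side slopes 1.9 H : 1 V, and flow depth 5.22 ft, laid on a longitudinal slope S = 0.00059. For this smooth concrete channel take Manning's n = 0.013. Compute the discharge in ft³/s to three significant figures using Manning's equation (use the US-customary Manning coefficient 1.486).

A = (b + z·y)·y = (6.39 + 1.9×5.22)×5.22 = 85.13 ft²
P = b + 2y√(1+z²) = 6.39 + 2×5.22×√(1+1.9²) = 28.81 ft
R = A/P = 85.13/28.81 = 2.955 ft
Q = (1.486/n)·A·R^(2/3)·S^(1/2) = (1.486/0.013) × 85.13 × 2.955^(2/3) × 0.00059^(1/2) = 486.7 ft³/s

487 ft³/s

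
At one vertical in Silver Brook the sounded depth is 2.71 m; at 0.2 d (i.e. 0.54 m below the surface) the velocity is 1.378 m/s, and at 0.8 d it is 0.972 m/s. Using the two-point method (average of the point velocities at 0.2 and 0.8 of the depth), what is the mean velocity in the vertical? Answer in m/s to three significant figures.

1.18 m/s

v̄ = (1.378 + 0.972) / 2 = 1.175 m/s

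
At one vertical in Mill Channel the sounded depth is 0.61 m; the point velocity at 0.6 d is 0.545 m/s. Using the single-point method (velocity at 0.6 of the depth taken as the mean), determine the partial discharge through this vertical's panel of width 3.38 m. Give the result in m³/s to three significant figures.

v̄ = v₀.₆ = 0.545 m/s
q = v̄ × d × w = 0.5450 × 0.61 × 3.38 = 1.124 m³/s

1.12 m³/s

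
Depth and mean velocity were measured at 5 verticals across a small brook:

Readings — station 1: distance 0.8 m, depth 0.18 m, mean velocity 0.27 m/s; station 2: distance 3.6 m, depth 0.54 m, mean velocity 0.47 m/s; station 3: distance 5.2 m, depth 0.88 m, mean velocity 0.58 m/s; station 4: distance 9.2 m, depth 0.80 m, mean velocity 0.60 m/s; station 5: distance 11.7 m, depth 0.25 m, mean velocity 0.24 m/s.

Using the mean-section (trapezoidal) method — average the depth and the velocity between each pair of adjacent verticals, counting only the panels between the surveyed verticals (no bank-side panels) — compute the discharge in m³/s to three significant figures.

3.50 m³/s

Panel 1-2: Δb = 2.8 m, d̄ = (0.18+0.54)/2 = 0.36, v̄ = (0.27+0.47)/2 = 0.37 → q = 2.8×0.36×0.37 = 0.3730 m³/s
Panel 2-3: Δb = 1.6 m, d̄ = (0.54+0.88)/2 = 0.71, v̄ = (0.47+0.58)/2 = 0.525 → q = 1.6×0.71×0.525 = 0.5964 m³/s
Panel 3-4: Δb = 4 m, d̄ = (0.88+0.80)/2 = 0.84, v̄ = (0.58+0.60)/2 = 0.59 → q = 4×0.84×0.59 = 1.982 m³/s
Panel 4-5: Δb = 2.5 m, d̄ = (0.80+0.25)/2 = 0.525, v̄ = (0.60+0.24)/2 = 0.42 → q = 2.5×0.525×0.42 = 0.5513 m³/s
Q = Σ q = 3.503 m³/s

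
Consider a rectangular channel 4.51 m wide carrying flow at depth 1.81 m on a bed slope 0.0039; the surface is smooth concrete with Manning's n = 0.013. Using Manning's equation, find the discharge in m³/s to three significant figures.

39.3 m³/s

A = b·y = 4.51 × 1.81 = 8.163 m²
P = b + 2y = 4.51 + 2×1.81 = 8.130 m
R = A/P = 8.163/8.130 = 1.004 m
Q = (1/n)·A·R^(2/3)·S^(1/2) = (1/0.013) × 8.163 × 1.004^(2/3) × 0.0039^(1/2) = 39.32 m³/s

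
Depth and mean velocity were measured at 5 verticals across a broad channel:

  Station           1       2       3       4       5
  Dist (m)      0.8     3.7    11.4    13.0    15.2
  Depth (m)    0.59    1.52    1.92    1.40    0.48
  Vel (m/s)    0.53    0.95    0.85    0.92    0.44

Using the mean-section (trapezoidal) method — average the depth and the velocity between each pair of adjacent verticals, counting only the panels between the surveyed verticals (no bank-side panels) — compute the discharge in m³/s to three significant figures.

Panel 1-2: Δb = 2.9 m, d̄ = (0.59+1.52)/2 = 1.055, v̄ = (0.53+0.95)/2 = 0.74 → q = 2.9×1.055×0.74 = 2.264 m³/s
Panel 2-3: Δb = 7.7 m, d̄ = (1.52+1.92)/2 = 1.72, v̄ = (0.95+0.85)/2 = 0.9 → q = 7.7×1.72×0.9 = 11.92 m³/s
Panel 3-4: Δb = 1.6 m, d̄ = (1.92+1.40)/2 = 1.66, v̄ = (0.85+0.92)/2 = 0.885 → q = 1.6×1.66×0.885 = 2.351 m³/s
Panel 4-5: Δb = 2.2 m, d̄ = (1.40+0.48)/2 = 0.94, v̄ = (0.92+0.44)/2 = 0.68 → q = 2.2×0.94×0.68 = 1.406 m³/s
Q = Σ q = 17.94 m³/s

17.9 m³/s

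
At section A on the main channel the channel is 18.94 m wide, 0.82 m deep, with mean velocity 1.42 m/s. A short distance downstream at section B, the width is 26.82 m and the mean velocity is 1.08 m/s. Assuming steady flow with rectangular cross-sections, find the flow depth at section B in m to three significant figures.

Q = A₁V₁ = (18.94×0.82) × 1.42 = 22.05 m³/s
d₂ = Q/(b₂ V₂) = 22.05/(26.82×1.08) = 0.7614 m

0.761 m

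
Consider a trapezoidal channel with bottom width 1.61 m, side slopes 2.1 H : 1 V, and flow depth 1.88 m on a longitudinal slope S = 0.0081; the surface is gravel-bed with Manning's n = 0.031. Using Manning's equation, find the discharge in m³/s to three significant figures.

30.5 m³/s

A = (b + z·y)·y = (1.61 + 2.1×1.88)×1.88 = 10.45 m²
P = b + 2y√(1+z²) = 1.61 + 2×1.88×√(1+2.1²) = 10.36 m
R = A/P = 10.45/10.36 = 1.009 m
Q = (1/n)·A·R^(2/3)·S^(1/2) = (1/0.031) × 10.45 × 1.009^(2/3) × 0.0081^(1/2) = 30.52 m³/s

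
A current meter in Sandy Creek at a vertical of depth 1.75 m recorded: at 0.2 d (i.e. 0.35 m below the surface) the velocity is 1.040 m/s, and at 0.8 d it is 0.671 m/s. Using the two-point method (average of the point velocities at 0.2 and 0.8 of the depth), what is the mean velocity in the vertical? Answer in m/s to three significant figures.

0.856 m/s

v̄ = (1.040 + 0.671) / 2 = 0.8555 m/s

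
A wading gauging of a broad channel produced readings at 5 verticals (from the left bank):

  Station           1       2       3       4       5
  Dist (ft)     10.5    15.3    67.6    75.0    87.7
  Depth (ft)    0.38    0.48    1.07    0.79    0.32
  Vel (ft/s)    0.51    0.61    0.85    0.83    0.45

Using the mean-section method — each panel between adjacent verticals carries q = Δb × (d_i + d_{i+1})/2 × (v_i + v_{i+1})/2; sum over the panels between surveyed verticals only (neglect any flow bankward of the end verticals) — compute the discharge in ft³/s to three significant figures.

Panel 1-2: Δb = 4.8 ft, d̄ = (0.38+0.48)/2 = 0.43, v̄ = (0.51+0.61)/2 = 0.56 → q = 4.8×0.43×0.56 = 1.156 ft³/s
Panel 2-3: Δb = 52.3 ft, d̄ = (0.48+1.07)/2 = 0.775, v̄ = (0.61+0.85)/2 = 0.73 → q = 52.3×0.775×0.73 = 29.59 ft³/s
Panel 3-4: Δb = 7.4 ft, d̄ = (1.07+0.79)/2 = 0.93, v̄ = (0.85+0.83)/2 = 0.84 → q = 7.4×0.93×0.84 = 5.781 ft³/s
Panel 4-5: Δb = 12.7 ft, d̄ = (0.79+0.32)/2 = 0.555, v̄ = (0.83+0.45)/2 = 0.64 → q = 12.7×0.555×0.64 = 4.511 ft³/s
Q = Σ q = 41.04 ft³/s

41.0 ft³/s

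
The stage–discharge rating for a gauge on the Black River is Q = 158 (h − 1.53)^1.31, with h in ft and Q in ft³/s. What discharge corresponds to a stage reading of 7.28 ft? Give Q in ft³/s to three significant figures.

Q = 158 × (7.28 − 1.53)^1.31 = 158 × 5.75^1.31 = 1563 ft³/s

1560 ft³/s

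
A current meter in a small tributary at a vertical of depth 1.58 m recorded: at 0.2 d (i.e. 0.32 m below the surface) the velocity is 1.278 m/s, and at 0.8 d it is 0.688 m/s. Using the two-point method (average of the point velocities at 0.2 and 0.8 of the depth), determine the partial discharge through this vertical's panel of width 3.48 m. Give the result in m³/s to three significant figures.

v̄ = (1.278 + 0.688) / 2 = 0.9830 m/s
q = v̄ × d × w = 0.9830 × 1.58 × 3.48 = 5.405 m³/s

5.40 m³/s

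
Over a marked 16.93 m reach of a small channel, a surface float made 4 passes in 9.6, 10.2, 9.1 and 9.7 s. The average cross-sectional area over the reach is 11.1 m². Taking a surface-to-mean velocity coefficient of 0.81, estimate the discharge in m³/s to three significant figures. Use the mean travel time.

t̄ = (9.6 + 10.2 + 9.1 + 9.7) / 4 = 9.65 s
v_surface = L / t̄ = 16.93 / 9.65 = 1.754 m/s
v_mean = 0.81 × 1.754 = 1.421 m/s
Q = A × v_mean = 11.1 × 1.421 = 15.77 m³/s

15.8 m³/s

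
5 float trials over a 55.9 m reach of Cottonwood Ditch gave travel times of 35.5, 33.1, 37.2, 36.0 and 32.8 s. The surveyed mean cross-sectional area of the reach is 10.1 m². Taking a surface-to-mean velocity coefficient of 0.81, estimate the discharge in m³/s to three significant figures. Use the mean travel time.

13.1 m³/s

t̄ = (35.5 + 33.1 + 37.2 + 36.0 + 32.8) / 5 = 34.92 s
v_surface = L / t̄ = 55.9 / 34.92 = 1.601 m/s
v_mean = 0.81 × 1.601 = 1.297 m/s
Q = A × v_mean = 10.1 × 1.297 = 13.10 m³/s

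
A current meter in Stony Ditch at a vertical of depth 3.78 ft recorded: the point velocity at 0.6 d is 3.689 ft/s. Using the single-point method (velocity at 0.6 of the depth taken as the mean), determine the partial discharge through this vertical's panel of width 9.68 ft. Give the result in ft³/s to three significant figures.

135 ft³/s

v̄ = v₀.₆ = 3.689 ft/s
q = v̄ × d × w = 3.689 × 3.78 × 9.68 = 135.0 ft³/s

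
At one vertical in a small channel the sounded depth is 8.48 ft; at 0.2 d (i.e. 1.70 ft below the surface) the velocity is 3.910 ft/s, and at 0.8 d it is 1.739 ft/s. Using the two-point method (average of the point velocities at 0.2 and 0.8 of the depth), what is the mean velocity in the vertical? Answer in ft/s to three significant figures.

2.82 ft/s

v̄ = (3.910 + 1.739) / 2 = 2.825 ft/s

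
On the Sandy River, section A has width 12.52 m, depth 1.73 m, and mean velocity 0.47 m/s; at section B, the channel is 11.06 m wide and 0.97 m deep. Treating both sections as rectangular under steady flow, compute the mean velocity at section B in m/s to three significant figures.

0.949 m/s

Q = A₁V₁ = (12.52×1.73) × 0.47 = 10.18 m³/s
A₂ = 11.06 × 0.97 = 10.73 m²
V₂ = Q/A₂ = 10.18/10.73 = 0.9489 m/s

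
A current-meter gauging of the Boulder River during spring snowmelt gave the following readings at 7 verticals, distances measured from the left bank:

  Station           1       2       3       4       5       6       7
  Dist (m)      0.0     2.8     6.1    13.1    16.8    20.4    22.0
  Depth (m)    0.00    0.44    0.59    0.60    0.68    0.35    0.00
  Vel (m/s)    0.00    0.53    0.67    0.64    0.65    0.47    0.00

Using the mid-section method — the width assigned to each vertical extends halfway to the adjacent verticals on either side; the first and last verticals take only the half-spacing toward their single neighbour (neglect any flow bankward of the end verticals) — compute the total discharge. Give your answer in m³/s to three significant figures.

w_2 = (6.1 − 0.0)/2 = 3.05 m; q_2 = 0.53 × 0.44 × 3.05 = 0.7113 m³/s
w_3 = (13.1 − 2.8)/2 = 5.15 m; q_3 = 0.67 × 0.59 × 5.15 = 2.036 m³/s
w_4 = (16.8 − 6.1)/2 = 5.35 m; q_4 = 0.64 × 0.60 × 5.35 = 2.054 m³/s
w_5 = (20.4 − 13.1)/2 = 3.65 m; q_5 = 0.65 × 0.68 × 3.65 = 1.613 m³/s
w_6 = (22.0 − 16.8)/2 = 2.6 m; q_6 = 0.47 × 0.35 × 2.6 = 0.4277 m³/s
Stations 1, 7 contribute zero (depth or velocity is 0).
Q = Σ qᵢ = 6.842 m³/s

6.84 m³/s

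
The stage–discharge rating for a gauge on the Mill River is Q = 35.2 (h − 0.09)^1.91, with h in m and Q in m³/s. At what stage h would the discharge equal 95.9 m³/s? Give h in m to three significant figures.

1.78 m

h − h₀ = (Q/C)^(1/b) = (95.9/35.2)^(1/1.91) = 1.690 m
h = 0.09 + 1.690 = 1.780 m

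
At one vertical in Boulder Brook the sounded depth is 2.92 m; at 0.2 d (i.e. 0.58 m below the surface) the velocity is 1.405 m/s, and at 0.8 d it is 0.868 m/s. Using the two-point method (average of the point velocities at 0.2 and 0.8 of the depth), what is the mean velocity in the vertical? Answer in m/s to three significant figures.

1.14 m/s

v̄ = (1.405 + 0.868) / 2 = 1.137 m/s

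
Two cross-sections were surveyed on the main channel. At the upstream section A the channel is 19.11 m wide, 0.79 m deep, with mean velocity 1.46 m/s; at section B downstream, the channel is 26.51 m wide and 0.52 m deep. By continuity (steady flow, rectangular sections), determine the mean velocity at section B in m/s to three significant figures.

1.60 m/s

Q = A₁V₁ = (19.11×0.79) × 1.46 = 22.04 m³/s
A₂ = 26.51 × 0.52 = 13.79 m²
V₂ = Q/A₂ = 22.04/13.79 = 1.599 m/s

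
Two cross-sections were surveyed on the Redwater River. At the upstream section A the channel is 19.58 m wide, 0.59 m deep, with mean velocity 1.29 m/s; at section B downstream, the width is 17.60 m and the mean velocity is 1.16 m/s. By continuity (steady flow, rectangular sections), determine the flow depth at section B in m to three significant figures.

0.730 m

Q = A₁V₁ = (19.58×0.59) × 1.29 = 14.90 m³/s
d₂ = Q/(b₂ V₂) = 14.90/(17.60×1.16) = 0.7299 m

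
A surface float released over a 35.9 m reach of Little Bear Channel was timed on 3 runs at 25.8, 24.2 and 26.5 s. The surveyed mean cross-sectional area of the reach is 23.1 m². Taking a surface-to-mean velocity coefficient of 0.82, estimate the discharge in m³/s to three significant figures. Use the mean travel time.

t̄ = (25.8 + 24.2 + 26.5) / 3 = 25.5 s
v_surface = L / t̄ = 35.9 / 25.5 = 1.408 m/s
v_mean = 0.82 × 1.408 = 1.154 m/s
Q = A × v_mean = 23.1 × 1.154 = 26.67 m³/s

26.7 m³/s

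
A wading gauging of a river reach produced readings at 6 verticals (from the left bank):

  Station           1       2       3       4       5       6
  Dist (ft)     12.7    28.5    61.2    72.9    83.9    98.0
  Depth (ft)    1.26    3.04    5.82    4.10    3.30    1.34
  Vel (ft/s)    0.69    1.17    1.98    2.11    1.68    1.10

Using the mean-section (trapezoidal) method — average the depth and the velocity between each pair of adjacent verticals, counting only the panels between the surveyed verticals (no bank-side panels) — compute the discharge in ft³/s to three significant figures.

Panel 1-2: Δb = 15.8 ft, d̄ = (1.26+3.04)/2 = 2.15, v̄ = (0.69+1.17)/2 = 0.93 → q = 15.8×2.15×0.93 = 31.59 ft³/s
Panel 2-3: Δb = 32.7 ft, d̄ = (3.04+5.82)/2 = 4.43, v̄ = (1.17+1.98)/2 = 1.575 → q = 32.7×4.43×1.575 = 228.2 ft³/s
Panel 3-4: Δb = 11.7 ft, d̄ = (5.82+4.10)/2 = 4.96, v̄ = (1.98+2.11)/2 = 2.045 → q = 11.7×4.96×2.045 = 118.7 ft³/s
Panel 4-5: Δb = 11 ft, d̄ = (4.10+3.30)/2 = 3.7, v̄ = (2.11+1.68)/2 = 1.895 → q = 11×3.7×1.895 = 77.13 ft³/s
Panel 5-6: Δb = 14.1 ft, d̄ = (3.30+1.34)/2 = 2.32, v̄ = (1.68+1.10)/2 = 1.39 → q = 14.1×2.32×1.39 = 45.47 ft³/s
Q = Σ q = 501.0 ft³/s

501 ft³/s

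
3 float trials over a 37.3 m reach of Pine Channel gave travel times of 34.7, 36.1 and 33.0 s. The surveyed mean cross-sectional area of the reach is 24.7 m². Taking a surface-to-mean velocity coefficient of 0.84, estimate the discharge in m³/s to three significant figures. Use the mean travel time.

22.4 m³/s

t̄ = (34.7 + 36.1 + 33.0) / 3 = 34.6 s
v_surface = L / t̄ = 37.3 / 34.6 = 1.078 m/s
v_mean = 0.84 × 1.078 = 0.9055 m/s
Q = A × v_mean = 24.7 × 0.9055 = 22.37 m³/s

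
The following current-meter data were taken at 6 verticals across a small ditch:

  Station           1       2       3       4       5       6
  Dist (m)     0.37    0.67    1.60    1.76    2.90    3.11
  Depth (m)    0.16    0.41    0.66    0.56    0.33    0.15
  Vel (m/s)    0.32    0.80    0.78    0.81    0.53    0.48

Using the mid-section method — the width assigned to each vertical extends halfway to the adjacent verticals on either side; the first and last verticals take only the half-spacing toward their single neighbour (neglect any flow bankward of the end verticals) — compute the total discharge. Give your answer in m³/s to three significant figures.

0.910 m³/s

w_1 = (0.67 − 0.37)/2 = 0.15 m; q_1 = 0.32 × 0.16 × 0.15 = 0.007680 m³/s
w_2 = (1.60 − 0.37)/2 = 0.615 m; q_2 = 0.80 × 0.41 × 0.615 = 0.2017 m³/s
w_3 = (1.76 − 0.67)/2 = 0.545 m; q_3 = 0.78 × 0.66 × 0.545 = 0.2806 m³/s
w_4 = (2.90 − 1.60)/2 = 0.65 m; q_4 = 0.81 × 0.56 × 0.65 = 0.2948 m³/s
w_5 = (3.11 − 1.76)/2 = 0.675 m; q_5 = 0.53 × 0.33 × 0.675 = 0.1181 m³/s
w_6 = (3.11 − 2.90)/2 = 0.105 m; q_6 = 0.48 × 0.15 × 0.105 = 0.007560 m³/s
Q = Σ qᵢ = 0.9104 m³/s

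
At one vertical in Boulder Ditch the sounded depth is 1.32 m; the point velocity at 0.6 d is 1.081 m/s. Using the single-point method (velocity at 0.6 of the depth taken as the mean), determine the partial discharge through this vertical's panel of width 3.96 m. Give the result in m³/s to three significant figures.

v̄ = v₀.₆ = 1.081 m/s
q = v̄ × d × w = 1.081 × 1.32 × 3.96 = 5.651 m³/s

5.65 m³/s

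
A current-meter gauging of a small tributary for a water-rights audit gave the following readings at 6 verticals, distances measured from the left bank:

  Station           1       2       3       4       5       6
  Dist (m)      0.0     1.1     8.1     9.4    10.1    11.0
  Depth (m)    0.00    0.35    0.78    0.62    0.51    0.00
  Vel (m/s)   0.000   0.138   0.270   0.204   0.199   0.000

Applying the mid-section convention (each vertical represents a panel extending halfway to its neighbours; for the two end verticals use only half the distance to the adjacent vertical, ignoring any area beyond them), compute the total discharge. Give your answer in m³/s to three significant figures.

1.28 m³/s

w_2 = (8.1 − 0.0)/2 = 4.05 m; q_2 = 0.138 × 0.35 × 4.05 = 0.1956 m³/s
w_3 = (9.4 − 1.1)/2 = 4.15 m; q_3 = 0.270 × 0.78 × 4.15 = 0.8740 m³/s
w_4 = (10.1 − 8.1)/2 = 1 m; q_4 = 0.204 × 0.62 × 1 = 0.1265 m³/s
w_5 = (11.0 − 9.4)/2 = 0.8 m; q_5 = 0.199 × 0.51 × 0.8 = 0.08119 m³/s
Stations 1, 6 contribute zero (depth or velocity is 0).
Q = Σ qᵢ = 1.277 m³/s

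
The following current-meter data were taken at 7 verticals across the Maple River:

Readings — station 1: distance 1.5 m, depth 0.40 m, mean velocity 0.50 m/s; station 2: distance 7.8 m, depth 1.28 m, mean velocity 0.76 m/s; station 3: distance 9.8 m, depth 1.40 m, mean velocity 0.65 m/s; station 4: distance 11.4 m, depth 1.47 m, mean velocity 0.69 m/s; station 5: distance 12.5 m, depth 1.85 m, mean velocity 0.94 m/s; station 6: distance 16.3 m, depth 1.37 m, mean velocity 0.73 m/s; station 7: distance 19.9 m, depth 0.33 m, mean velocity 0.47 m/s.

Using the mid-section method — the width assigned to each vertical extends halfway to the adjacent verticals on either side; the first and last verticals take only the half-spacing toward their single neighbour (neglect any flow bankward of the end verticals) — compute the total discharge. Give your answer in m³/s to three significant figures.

15.9 m³/s

w_1 = (7.8 − 1.5)/2 = 3.15 m; q_1 = 0.50 × 0.40 × 3.15 = 0.6300 m³/s
w_2 = (9.8 − 1.5)/2 = 4.15 m; q_2 = 0.76 × 1.28 × 4.15 = 4.037 m³/s
w_3 = (11.4 − 7.8)/2 = 1.8 m; q_3 = 0.65 × 1.40 × 1.8 = 1.638 m³/s
w_4 = (12.5 − 9.8)/2 = 1.35 m; q_4 = 0.69 × 1.47 × 1.35 = 1.369 m³/s
w_5 = (16.3 − 11.4)/2 = 2.45 m; q_5 = 0.94 × 1.85 × 2.45 = 4.261 m³/s
w_6 = (19.9 − 12.5)/2 = 3.7 m; q_6 = 0.73 × 1.37 × 3.7 = 3.700 m³/s
w_7 = (19.9 − 16.3)/2 = 1.8 m; q_7 = 0.47 × 0.33 × 1.8 = 0.2792 m³/s
Q = Σ qᵢ = 15.91 m³/s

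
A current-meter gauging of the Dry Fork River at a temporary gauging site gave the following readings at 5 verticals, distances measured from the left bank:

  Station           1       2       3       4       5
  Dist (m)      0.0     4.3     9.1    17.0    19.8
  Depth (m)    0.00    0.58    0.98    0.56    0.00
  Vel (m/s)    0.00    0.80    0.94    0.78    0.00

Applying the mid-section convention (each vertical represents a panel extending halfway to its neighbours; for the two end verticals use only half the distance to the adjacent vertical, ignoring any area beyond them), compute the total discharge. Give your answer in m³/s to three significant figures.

w_2 = (9.1 − 0.0)/2 = 4.55 m; q_2 = 0.80 × 0.58 × 4.55 = 2.111 m³/s
w_3 = (17.0 − 4.3)/2 = 6.35 m; q_3 = 0.94 × 0.98 × 6.35 = 5.850 m³/s
w_4 = (19.8 − 9.1)/2 = 5.35 m; q_4 = 0.78 × 0.56 × 5.35 = 2.337 m³/s
Stations 1, 5 contribute zero (depth or velocity is 0).
Q = Σ qᵢ = 10.30 m³/s

10.3 m³/s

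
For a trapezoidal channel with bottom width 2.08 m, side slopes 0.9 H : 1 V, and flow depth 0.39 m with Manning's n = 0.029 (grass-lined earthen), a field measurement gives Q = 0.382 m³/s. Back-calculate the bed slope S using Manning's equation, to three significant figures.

A = (b + z·y)·y = (2.08 + 0.9×0.39)×0.39 = 0.9481 m²
P = b + 2y√(1+z²) = 2.08 + 2×0.39×√(1+0.9²) = 3.129 m
R = A/P = 0.9481/3.129 = 0.3030 m
S = (Q·n / (1·A·R^(2/3)))² = (0.382×0.029 / (1×0.9481×0.4511))² = 0.0006710

0.000671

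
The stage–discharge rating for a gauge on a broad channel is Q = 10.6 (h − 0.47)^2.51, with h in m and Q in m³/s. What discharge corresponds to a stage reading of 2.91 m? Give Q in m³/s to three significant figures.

Q = 10.6 × (2.91 − 0.47)^2.51 = 10.6 × 2.44^2.51 = 99.46 m³/s

99.5 m³/s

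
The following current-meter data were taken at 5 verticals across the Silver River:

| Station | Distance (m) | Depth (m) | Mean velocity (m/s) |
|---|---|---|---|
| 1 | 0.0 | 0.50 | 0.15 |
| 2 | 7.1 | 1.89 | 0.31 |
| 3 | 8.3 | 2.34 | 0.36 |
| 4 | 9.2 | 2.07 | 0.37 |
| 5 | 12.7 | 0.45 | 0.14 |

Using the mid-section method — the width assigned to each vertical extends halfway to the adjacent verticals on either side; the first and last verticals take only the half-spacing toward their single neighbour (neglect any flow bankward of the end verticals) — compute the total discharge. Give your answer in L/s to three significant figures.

w_1 = (7.1 − 0.0)/2 = 3.55 m; q_1 = 0.15 × 0.50 × 3.55 = 0.2663 m³/s
w_2 = (8.3 − 0.0)/2 = 4.15 m; q_2 = 0.31 × 1.89 × 4.15 = 2.431 m³/s
w_3 = (9.2 − 7.1)/2 = 1.05 m; q_3 = 0.36 × 2.34 × 1.05 = 0.8845 m³/s
w_4 = (12.7 − 8.3)/2 = 2.2 m; q_4 = 0.37 × 2.07 × 2.2 = 1.685 m³/s
w_5 = (12.7 − 9.2)/2 = 1.75 m; q_5 = 0.14 × 0.45 × 1.75 = 0.1103 m³/s
Q = Σ qᵢ = 5.377 m³/s
= 5.377 × 1000 = 5377 L/s

5380 L/s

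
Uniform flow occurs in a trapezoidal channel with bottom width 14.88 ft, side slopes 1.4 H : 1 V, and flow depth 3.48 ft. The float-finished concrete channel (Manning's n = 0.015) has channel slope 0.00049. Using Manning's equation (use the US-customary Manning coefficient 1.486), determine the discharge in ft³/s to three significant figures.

282 ft³/s

A = (b + z·y)·y = (14.88 + 1.4×3.48)×3.48 = 68.74 ft²
P = b + 2y√(1+z²) = 14.88 + 2×3.48×√(1+1.4²) = 26.85 ft
R = A/P = 68.74/26.85 = 2.560 ft
Q = (1.486/n)·A·R^(2/3)·S^(1/2) = (1.486/0.015) × 68.74 × 2.560^(2/3) × 0.00049^(1/2) = 282.1 ft³/s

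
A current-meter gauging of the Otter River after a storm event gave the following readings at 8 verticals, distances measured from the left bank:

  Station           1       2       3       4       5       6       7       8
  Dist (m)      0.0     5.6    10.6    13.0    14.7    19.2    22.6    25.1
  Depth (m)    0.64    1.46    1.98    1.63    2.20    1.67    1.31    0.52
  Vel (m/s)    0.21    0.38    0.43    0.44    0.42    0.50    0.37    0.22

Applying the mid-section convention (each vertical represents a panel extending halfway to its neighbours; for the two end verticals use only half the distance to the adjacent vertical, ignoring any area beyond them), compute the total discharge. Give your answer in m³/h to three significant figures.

56400 m³/h

w_1 = (5.6 − 0.0)/2 = 2.8 m; q_1 = 0.21 × 0.64 × 2.8 = 0.3763 m³/s
w_2 = (10.6 − 0.0)/2 = 5.3 m; q_2 = 0.38 × 1.46 × 5.3 = 2.940 m³/s
w_3 = (13.0 − 5.6)/2 = 3.7 m; q_3 = 0.43 × 1.98 × 3.7 = 3.150 m³/s
w_4 = (14.7 − 10.6)/2 = 2.05 m; q_4 = 0.44 × 1.63 × 2.05 = 1.470 m³/s
w_5 = (19.2 − 13.0)/2 = 3.1 m; q_5 = 0.42 × 2.20 × 3.1 = 2.864 m³/s
w_6 = (22.6 − 14.7)/2 = 3.95 m; q_6 = 0.50 × 1.67 × 3.95 = 3.298 m³/s
w_7 = (25.1 − 19.2)/2 = 2.95 m; q_7 = 0.37 × 1.31 × 2.95 = 1.430 m³/s
w_8 = (25.1 − 22.6)/2 = 1.25 m; q_8 = 0.22 × 0.52 × 1.25 = 0.1430 m³/s
Q = Σ qᵢ = 15.67 m³/s
= 15.67 × 3600 = 56420 m³/h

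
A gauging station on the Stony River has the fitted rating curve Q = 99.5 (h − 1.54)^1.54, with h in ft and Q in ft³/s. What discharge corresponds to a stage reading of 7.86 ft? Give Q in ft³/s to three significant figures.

1700 ft³/s

Q = 99.5 × (7.86 − 1.54)^1.54 = 99.5 × 6.32^1.54 = 1702 ft³/s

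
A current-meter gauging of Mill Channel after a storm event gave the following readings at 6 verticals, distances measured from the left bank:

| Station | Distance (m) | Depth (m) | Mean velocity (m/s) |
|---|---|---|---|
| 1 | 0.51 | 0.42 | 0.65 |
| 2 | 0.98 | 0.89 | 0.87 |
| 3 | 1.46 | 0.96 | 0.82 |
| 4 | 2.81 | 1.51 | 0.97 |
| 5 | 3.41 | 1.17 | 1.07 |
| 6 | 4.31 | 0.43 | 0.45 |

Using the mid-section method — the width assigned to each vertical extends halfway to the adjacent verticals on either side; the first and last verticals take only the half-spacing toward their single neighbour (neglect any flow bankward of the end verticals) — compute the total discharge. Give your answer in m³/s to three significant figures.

3.61 m³/s

w_1 = (0.98 − 0.51)/2 = 0.235 m; q_1 = 0.65 × 0.42 × 0.235 = 0.06416 m³/s
w_2 = (1.46 − 0.51)/2 = 0.475 m; q_2 = 0.87 × 0.89 × 0.475 = 0.3678 m³/s
w_3 = (2.81 − 0.98)/2 = 0.915 m; q_3 = 0.82 × 0.96 × 0.915 = 0.7203 m³/s
w_4 = (3.41 − 1.46)/2 = 0.975 m; q_4 = 0.97 × 1.51 × 0.975 = 1.428 m³/s
w_5 = (4.31 − 2.81)/2 = 0.75 m; q_5 = 1.07 × 1.17 × 0.75 = 0.9389 m³/s
w_6 = (4.31 − 3.41)/2 = 0.45 m; q_6 = 0.45 × 0.43 × 0.45 = 0.08708 m³/s
Q = Σ qᵢ = 3.606 m³/s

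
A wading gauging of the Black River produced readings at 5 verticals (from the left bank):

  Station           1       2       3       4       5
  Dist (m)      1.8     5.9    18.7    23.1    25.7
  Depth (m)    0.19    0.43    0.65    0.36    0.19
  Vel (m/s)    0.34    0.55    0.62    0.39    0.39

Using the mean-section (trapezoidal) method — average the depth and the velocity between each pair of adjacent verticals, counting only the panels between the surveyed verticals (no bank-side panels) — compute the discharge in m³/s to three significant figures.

Panel 1-2: Δb = 4.1 m, d̄ = (0.19+0.43)/2 = 0.31, v̄ = (0.34+0.55)/2 = 0.445 → q = 4.1×0.31×0.445 = 0.5656 m³/s
Panel 2-3: Δb = 12.8 m, d̄ = (0.43+0.65)/2 = 0.54, v̄ = (0.55+0.62)/2 = 0.585 → q = 12.8×0.54×0.585 = 4.044 m³/s
Panel 3-4: Δb = 4.4 m, d̄ = (0.65+0.36)/2 = 0.505, v̄ = (0.62+0.39)/2 = 0.505 → q = 4.4×0.505×0.505 = 1.122 m³/s
Panel 4-5: Δb = 2.6 m, d̄ = (0.36+0.19)/2 = 0.275, v̄ = (0.39+0.39)/2 = 0.39 → q = 2.6×0.275×0.39 = 0.2789 m³/s
Q = Σ q = 6.010 m³/s

6.01 m³/s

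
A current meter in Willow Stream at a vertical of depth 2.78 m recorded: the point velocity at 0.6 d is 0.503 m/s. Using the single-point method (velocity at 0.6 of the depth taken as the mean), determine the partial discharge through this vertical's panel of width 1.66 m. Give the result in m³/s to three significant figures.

2.32 m³/s

v̄ = v₀.₆ = 0.503 m/s
q = v̄ × d × w = 0.5030 × 2.78 × 1.66 = 2.321 m³/s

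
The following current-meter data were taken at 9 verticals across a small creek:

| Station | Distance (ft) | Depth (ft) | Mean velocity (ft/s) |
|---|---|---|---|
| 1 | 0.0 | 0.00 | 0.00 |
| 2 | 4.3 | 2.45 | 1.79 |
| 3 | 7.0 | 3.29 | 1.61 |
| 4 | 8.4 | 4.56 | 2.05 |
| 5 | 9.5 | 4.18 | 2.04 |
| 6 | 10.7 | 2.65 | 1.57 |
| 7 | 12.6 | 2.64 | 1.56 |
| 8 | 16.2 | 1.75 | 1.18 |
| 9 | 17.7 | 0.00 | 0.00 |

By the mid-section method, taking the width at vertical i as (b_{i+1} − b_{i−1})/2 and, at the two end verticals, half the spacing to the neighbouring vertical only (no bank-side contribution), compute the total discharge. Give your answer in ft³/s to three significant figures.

70.7 ft³/s

w_2 = (7.0 − 0.0)/2 = 3.5 ft; q_2 = 1.79 × 2.45 × 3.5 = 15.35 ft³/s
w_3 = (8.4 − 4.3)/2 = 2.05 ft; q_3 = 1.61 × 3.29 × 2.05 = 10.86 ft³/s
w_4 = (9.5 − 7.0)/2 = 1.25 ft; q_4 = 2.05 × 4.56 × 1.25 = 11.69 ft³/s
w_5 = (10.7 − 8.4)/2 = 1.15 ft; q_5 = 2.04 × 4.18 × 1.15 = 9.806 ft³/s
w_6 = (12.6 − 9.5)/2 = 1.55 ft; q_6 = 1.57 × 2.65 × 1.55 = 6.449 ft³/s
w_7 = (16.2 − 10.7)/2 = 2.75 ft; q_7 = 1.56 × 2.64 × 2.75 = 11.33 ft³/s
w_8 = (17.7 − 12.6)/2 = 2.55 ft; q_8 = 1.18 × 1.75 × 2.55 = 5.266 ft³/s
Stations 1, 9 contribute zero (depth or velocity is 0).
Q = Σ qᵢ = 70.74 ft³/s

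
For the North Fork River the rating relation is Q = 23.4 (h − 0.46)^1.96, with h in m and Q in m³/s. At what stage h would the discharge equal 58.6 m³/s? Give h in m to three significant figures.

2.06 m

h − h₀ = (Q/C)^(1/b) = (58.6/23.4)^(1/1.96) = 1.597 m
h = 0.46 + 1.597 = 2.057 m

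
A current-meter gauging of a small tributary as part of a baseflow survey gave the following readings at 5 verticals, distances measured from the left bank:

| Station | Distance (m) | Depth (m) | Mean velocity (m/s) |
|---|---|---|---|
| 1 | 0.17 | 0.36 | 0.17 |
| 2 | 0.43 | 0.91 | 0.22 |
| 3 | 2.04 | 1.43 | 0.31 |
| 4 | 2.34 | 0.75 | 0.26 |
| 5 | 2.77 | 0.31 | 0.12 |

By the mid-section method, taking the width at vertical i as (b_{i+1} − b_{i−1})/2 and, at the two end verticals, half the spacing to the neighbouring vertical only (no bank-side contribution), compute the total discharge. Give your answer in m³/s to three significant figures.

w_1 = (0.43 − 0.17)/2 = 0.13 m; q_1 = 0.17 × 0.36 × 0.13 = 0.007956 m³/s
w_2 = (2.04 − 0.17)/2 = 0.935 m; q_2 = 0.22 × 0.91 × 0.935 = 0.1872 m³/s
w_3 = (2.34 − 0.43)/2 = 0.955 m; q_3 = 0.31 × 1.43 × 0.955 = 0.4234 m³/s
w_4 = (2.77 − 2.04)/2 = 0.365 m; q_4 = 0.26 × 0.75 × 0.365 = 0.07118 m³/s
w_5 = (2.77 − 2.34)/2 = 0.215 m; q_5 = 0.12 × 0.31 × 0.215 = 0.007998 m³/s
Q = Σ qᵢ = 0.6977 m³/s

0.698 m³/s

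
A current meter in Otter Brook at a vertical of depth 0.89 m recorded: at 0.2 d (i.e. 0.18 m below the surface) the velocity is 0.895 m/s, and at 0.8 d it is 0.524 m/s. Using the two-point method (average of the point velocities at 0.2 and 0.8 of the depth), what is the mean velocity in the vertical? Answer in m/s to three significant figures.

v̄ = (0.895 + 0.524) / 2 = 0.7095 m/s

0.710 m/s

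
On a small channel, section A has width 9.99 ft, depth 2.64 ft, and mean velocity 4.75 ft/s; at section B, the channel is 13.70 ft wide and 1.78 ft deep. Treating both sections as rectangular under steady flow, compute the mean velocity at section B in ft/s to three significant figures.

5.14 ft/s

Q = A₁V₁ = (9.99×2.64) × 4.75 = 125.3 ft³/s
A₂ = 13.70 × 1.78 = 24.39 ft²
V₂ = Q/A₂ = 125.3/24.39 = 5.137 ft/s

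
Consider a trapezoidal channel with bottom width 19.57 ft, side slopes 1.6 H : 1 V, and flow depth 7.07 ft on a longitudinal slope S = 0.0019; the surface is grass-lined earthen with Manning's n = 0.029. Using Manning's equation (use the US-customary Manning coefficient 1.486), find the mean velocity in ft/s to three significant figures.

A = (b + z·y)·y = (19.57 + 1.6×7.07)×7.07 = 218.3 ft²
P = b + 2y√(1+z²) = 19.57 + 2×7.07×√(1+1.6²) = 46.25 ft
R = A/P = 218.3/46.25 = 4.721 ft
Q = (1.486/n)·A·R^(2/3)·S^(1/2) = (1.486/0.029) × 218.3 × 4.721^(2/3) × 0.0019^(1/2) = 1372 ft³/s
V = Q/A = 1372/218.3 = 6.286 ft/s

6.29 ft/s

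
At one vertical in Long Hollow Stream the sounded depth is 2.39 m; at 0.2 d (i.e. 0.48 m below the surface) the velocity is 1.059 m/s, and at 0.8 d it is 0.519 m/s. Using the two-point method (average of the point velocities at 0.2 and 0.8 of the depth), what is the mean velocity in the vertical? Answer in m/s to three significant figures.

0.789 m/s

v̄ = (1.059 + 0.519) / 2 = 0.7890 m/s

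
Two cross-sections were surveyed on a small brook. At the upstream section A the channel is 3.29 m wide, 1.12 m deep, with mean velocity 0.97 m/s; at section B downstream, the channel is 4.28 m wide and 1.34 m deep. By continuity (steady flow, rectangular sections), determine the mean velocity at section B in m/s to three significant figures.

0.623 m/s

Q = A₁V₁ = (3.29×1.12) × 0.97 = 3.574 m³/s
A₂ = 4.28 × 1.34 = 5.735 m²
V₂ = Q/A₂ = 3.574/5.735 = 0.6232 m/s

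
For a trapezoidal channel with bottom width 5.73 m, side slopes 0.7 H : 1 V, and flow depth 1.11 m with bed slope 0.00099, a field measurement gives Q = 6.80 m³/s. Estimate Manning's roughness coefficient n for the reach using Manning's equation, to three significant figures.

A = (b + z·y)·y = (5.73 + 0.7×1.11)×1.11 = 7.223 m²
P = b + 2y√(1+z²) = 5.73 + 2×1.11×√(1+0.7²) = 8.440 m
R = A/P = 7.223/8.440 = 0.8558 m
n = (1/Q)·A·R^(2/3)·S^(1/2) = (1/6.80) × 7.223 × 0.9014 × 0.03146 = 0.03012

0.0301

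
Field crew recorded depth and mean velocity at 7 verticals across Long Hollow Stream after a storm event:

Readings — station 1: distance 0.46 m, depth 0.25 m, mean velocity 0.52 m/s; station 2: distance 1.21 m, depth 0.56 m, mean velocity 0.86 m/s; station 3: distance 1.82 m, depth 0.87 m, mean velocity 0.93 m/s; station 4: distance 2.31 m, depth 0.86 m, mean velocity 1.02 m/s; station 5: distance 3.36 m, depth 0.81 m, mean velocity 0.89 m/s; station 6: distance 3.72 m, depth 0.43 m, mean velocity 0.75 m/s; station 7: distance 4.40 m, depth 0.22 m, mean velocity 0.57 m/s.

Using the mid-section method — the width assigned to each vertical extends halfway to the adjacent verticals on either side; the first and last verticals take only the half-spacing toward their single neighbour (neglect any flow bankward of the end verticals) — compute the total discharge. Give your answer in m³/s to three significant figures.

2.22 m³/s

w_1 = (1.21 − 0.46)/2 = 0.375 m; q_1 = 0.52 × 0.25 × 0.375 = 0.04875 m³/s
w_2 = (1.82 − 0.46)/2 = 0.68 m; q_2 = 0.86 × 0.56 × 0.68 = 0.3275 m³/s
w_3 = (2.31 − 1.21)/2 = 0.55 m; q_3 = 0.93 × 0.87 × 0.55 = 0.4450 m³/s
w_4 = (3.36 − 1.82)/2 = 0.77 m; q_4 = 1.02 × 0.86 × 0.77 = 0.6754 m³/s
w_5 = (3.72 − 2.31)/2 = 0.705 m; q_5 = 0.89 × 0.81 × 0.705 = 0.5082 m³/s
w_6 = (4.40 − 3.36)/2 = 0.52 m; q_6 = 0.75 × 0.43 × 0.52 = 0.1677 m³/s
w_7 = (4.40 − 3.72)/2 = 0.34 m; q_7 = 0.57 × 0.22 × 0.34 = 0.04264 m³/s
Q = Σ qᵢ = 2.215 m³/s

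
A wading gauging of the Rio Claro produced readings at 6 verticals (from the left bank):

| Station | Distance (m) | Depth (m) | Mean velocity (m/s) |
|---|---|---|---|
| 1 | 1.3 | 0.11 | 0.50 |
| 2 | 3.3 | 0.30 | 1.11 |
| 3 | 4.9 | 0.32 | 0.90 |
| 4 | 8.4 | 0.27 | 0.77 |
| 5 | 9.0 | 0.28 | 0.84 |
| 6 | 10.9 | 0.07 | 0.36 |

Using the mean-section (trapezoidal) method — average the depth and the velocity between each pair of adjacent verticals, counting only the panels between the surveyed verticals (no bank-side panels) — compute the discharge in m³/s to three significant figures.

Panel 1-2: Δb = 2 m, d̄ = (0.11+0.30)/2 = 0.205, v̄ = (0.50+1.11)/2 = 0.805 → q = 2×0.205×0.805 = 0.3301 m³/s
Panel 2-3: Δb = 1.6 m, d̄ = (0.30+0.32)/2 = 0.31, v̄ = (1.11+0.90)/2 = 1.005 → q = 1.6×0.31×1.005 = 0.4985 m³/s
Panel 3-4: Δb = 3.5 m, d̄ = (0.32+0.27)/2 = 0.295, v̄ = (0.90+0.77)/2 = 0.835 → q = 3.5×0.295×0.835 = 0.8621 m³/s
Panel 4-5: Δb = 0.6 m, d̄ = (0.27+0.28)/2 = 0.275, v̄ = (0.77+0.84)/2 = 0.805 → q = 0.6×0.275×0.805 = 0.1328 m³/s
Panel 5-6: Δb = 1.9 m, d̄ = (0.28+0.07)/2 = 0.175, v̄ = (0.84+0.36)/2 = 0.6 → q = 1.9×0.175×0.6 = 0.1995 m³/s
Q = Σ q = 2.023 m³/s

2.02 m³/s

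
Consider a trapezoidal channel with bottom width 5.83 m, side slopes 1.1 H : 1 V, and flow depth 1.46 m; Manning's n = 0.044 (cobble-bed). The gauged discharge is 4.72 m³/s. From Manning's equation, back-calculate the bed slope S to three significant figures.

A = (b + z·y)·y = (5.83 + 1.1×1.46)×1.46 = 10.86 m²
P = b + 2y√(1+z²) = 5.83 + 2×1.46×√(1+1.1²) = 10.17 m
R = A/P = 10.86/10.17 = 1.067 m
S = (Q·n / (1·A·R^(2/3)))² = (4.72×0.044 / (1×10.86×1.044))² = 0.0003354

0.000335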